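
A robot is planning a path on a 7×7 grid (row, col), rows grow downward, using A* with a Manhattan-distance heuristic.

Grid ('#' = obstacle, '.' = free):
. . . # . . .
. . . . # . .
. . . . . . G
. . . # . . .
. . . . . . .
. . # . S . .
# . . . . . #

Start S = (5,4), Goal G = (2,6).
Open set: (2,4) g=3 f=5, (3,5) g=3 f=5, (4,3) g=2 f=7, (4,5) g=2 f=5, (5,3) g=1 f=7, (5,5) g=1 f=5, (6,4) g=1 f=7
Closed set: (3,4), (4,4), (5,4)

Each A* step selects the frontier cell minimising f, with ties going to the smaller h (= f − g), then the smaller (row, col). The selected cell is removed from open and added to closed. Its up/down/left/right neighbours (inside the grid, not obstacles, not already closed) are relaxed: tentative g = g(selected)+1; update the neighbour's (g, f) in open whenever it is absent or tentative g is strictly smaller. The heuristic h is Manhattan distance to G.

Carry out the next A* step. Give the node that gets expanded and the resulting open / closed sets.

expanded=(2,4); open=[(2,3) g=4 f=7, (2,5) g=4 f=5, (3,5) g=3 f=5, (4,3) g=2 f=7, (4,5) g=2 f=5, (5,3) g=1 f=7, (5,5) g=1 f=5, (6,4) g=1 f=7]; closed=[(2,4), (3,4), (4,4), (5,4)]

step 1: expand (2,4) (f=5, h=2) → closed; open now [(2,3) g=4 f=7, (2,5) g=4 f=5, (3,5) g=3 f=5, (4,3) g=2 f=7, (4,5) g=2 f=5, (5,3) g=1 f=7, (5,5) g=1 f=5, (6,4) g=1 f=7]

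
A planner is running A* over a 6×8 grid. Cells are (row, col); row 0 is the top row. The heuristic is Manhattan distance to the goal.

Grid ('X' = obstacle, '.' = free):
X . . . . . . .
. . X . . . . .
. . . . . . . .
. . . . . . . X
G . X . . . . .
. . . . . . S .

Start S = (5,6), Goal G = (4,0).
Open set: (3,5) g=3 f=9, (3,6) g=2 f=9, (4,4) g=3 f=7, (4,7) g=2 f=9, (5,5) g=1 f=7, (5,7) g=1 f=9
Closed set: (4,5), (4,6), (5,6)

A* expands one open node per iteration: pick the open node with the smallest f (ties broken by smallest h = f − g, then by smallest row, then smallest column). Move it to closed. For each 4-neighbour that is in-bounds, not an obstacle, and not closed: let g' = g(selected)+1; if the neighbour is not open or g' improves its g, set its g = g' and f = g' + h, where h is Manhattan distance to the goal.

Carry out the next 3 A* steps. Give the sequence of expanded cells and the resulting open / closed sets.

order=[(4,4) → (4,3) → (5,5)]; open=[(3,3) g=5 f=9, (3,4) g=4 f=9, (3,5) g=3 f=9, (3,6) g=2 f=9, (4,7) g=2 f=9, (5,3) g=5 f=9, (5,4) g=2 f=7, (5,7) g=1 f=9]; closed=[(4,3), (4,4), (4,5), (4,6), (5,5), (5,6)]

step 1: expand (4,4) (f=7, h=4) → closed; open now [(3,4) g=4 f=9, (3,5) g=3 f=9, (3,6) g=2 f=9, (4,3) g=4 f=7, (4,7) g=2 f=9, (5,4) g=4 f=9, (5,5) g=1 f=7, (5,7) g=1 f=9]
step 2: expand (4,3) (f=7, h=3) → closed; open now [(3,3) g=5 f=9, (3,4) g=4 f=9, (3,5) g=3 f=9, (3,6) g=2 f=9, (4,7) g=2 f=9, (5,3) g=5 f=9, (5,4) g=4 f=9, (5,5) g=1 f=7, (5,7) g=1 f=9]
step 3: expand (5,5) (f=7, h=6) → closed; open now [(3,3) g=5 f=9, (3,4) g=4 f=9, (3,5) g=3 f=9, (3,6) g=2 f=9, (4,7) g=2 f=9, (5,3) g=5 f=9, (5,4) g=2 f=7, (5,7) g=1 f=9]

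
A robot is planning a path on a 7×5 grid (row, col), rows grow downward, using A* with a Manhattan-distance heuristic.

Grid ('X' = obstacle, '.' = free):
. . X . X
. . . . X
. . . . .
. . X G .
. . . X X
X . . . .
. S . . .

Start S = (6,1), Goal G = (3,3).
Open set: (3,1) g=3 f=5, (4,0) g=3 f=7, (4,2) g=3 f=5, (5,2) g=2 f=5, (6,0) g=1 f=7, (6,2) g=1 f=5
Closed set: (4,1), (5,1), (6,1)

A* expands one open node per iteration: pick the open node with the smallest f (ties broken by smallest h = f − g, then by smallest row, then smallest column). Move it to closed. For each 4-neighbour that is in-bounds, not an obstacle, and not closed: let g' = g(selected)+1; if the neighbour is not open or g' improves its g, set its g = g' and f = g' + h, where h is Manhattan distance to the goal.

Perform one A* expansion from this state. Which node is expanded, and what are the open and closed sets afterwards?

step 1: expand (3,1) (f=5, h=2) → closed; open now [(2,1) g=4 f=7, (3,0) g=4 f=7, (4,0) g=3 f=7, (4,2) g=3 f=5, (5,2) g=2 f=5, (6,0) g=1 f=7, (6,2) g=1 f=5]

expanded=(3,1); open=[(2,1) g=4 f=7, (3,0) g=4 f=7, (4,0) g=3 f=7, (4,2) g=3 f=5, (5,2) g=2 f=5, (6,0) g=1 f=7, (6,2) g=1 f=5]; closed=[(3,1), (4,1), (5,1), (6,1)]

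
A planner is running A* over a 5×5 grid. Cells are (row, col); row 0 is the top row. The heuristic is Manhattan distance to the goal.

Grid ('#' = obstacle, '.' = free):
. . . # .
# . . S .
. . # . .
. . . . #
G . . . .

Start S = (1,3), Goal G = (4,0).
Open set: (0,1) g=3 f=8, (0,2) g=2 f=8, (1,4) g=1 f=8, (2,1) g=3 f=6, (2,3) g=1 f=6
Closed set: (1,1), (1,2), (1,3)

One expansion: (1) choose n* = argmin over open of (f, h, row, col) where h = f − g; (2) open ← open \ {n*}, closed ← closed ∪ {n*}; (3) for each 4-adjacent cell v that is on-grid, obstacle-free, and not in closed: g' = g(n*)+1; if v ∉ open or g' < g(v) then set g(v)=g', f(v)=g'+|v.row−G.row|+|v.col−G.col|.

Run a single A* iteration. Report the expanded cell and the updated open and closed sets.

expanded=(2,1); open=[(0,1) g=3 f=8, (0,2) g=2 f=8, (1,4) g=1 f=8, (2,0) g=4 f=6, (2,3) g=1 f=6, (3,1) g=4 f=6]; closed=[(1,1), (1,2), (1,3), (2,1)]

step 1: expand (2,1) (f=6, h=3) → closed; open now [(0,1) g=3 f=8, (0,2) g=2 f=8, (1,4) g=1 f=8, (2,0) g=4 f=6, (2,3) g=1 f=6, (3,1) g=4 f=6]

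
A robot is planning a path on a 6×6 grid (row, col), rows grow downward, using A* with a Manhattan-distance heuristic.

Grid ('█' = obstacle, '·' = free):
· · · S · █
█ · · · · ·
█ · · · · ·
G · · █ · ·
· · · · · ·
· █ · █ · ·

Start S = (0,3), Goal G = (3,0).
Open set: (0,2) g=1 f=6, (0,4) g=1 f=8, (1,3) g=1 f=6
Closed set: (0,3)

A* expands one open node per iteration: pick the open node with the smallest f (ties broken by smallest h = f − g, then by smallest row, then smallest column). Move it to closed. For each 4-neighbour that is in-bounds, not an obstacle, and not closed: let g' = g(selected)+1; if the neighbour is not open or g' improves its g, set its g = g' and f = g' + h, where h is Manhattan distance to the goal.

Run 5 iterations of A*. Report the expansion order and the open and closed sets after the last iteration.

order=[(0,2) → (0,1) → (0,0) → (1,1) → (2,1)]; open=[(0,4) g=1 f=8, (1,2) g=2 f=6, (1,3) g=1 f=6, (2,2) g=5 f=8, (3,1) g=5 f=6]; closed=[(0,0), (0,1), (0,2), (0,3), (1,1), (2,1)]

step 1: expand (0,2) (f=6, h=5) → closed; open now [(0,1) g=2 f=6, (0,4) g=1 f=8, (1,2) g=2 f=6, (1,3) g=1 f=6]
step 2: expand (0,1) (f=6, h=4) → closed; open now [(0,0) g=3 f=6, (0,4) g=1 f=8, (1,1) g=3 f=6, (1,2) g=2 f=6, (1,3) g=1 f=6]
step 3: expand (0,0) (f=6, h=3) → closed; open now [(0,4) g=1 f=8, (1,1) g=3 f=6, (1,2) g=2 f=6, (1,3) g=1 f=6]
step 4: expand (1,1) (f=6, h=3) → closed; open now [(0,4) g=1 f=8, (1,2) g=2 f=6, (1,3) g=1 f=6, (2,1) g=4 f=6]
step 5: expand (2,1) (f=6, h=2) → closed; open now [(0,4) g=1 f=8, (1,2) g=2 f=6, (1,3) g=1 f=6, (2,2) g=5 f=8, (3,1) g=5 f=6]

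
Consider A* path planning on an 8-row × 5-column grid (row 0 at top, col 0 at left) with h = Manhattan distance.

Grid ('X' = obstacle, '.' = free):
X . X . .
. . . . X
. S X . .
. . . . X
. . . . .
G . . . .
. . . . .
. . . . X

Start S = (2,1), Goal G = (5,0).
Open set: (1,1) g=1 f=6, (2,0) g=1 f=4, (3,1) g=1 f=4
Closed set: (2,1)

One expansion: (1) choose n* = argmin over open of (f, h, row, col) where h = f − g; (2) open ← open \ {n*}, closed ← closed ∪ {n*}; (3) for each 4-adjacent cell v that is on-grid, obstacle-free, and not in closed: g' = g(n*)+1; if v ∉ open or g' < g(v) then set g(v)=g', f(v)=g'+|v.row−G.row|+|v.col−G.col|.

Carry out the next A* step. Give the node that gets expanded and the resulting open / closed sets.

step 1: expand (2,0) (f=4, h=3) → closed; open now [(1,0) g=2 f=6, (1,1) g=1 f=6, (3,0) g=2 f=4, (3,1) g=1 f=4]

expanded=(2,0); open=[(1,0) g=2 f=6, (1,1) g=1 f=6, (3,0) g=2 f=4, (3,1) g=1 f=4]; closed=[(2,0), (2,1)]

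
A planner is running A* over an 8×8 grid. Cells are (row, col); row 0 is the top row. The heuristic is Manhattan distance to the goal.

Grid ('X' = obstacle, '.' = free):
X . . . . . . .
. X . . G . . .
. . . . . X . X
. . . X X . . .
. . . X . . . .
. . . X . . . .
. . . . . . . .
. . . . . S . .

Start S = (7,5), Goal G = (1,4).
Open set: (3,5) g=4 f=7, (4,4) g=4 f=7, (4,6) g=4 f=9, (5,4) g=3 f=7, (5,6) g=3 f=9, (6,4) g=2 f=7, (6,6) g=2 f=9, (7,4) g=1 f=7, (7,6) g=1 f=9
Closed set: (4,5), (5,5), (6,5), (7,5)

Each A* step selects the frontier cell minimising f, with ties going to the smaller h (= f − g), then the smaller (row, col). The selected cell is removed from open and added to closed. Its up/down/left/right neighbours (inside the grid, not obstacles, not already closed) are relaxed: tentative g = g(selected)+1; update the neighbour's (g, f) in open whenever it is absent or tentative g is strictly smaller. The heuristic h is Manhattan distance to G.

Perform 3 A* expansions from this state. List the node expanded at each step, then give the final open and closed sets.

step 1: expand (3,5) (f=7, h=3) → closed; open now [(3,6) g=5 f=9, (4,4) g=4 f=7, (4,6) g=4 f=9, (5,4) g=3 f=7, (5,6) g=3 f=9, (6,4) g=2 f=7, (6,6) g=2 f=9, (7,4) g=1 f=7, (7,6) g=1 f=9]
step 2: expand (4,4) (f=7, h=3) → closed; open now [(3,6) g=5 f=9, (4,6) g=4 f=9, (5,4) g=3 f=7, (5,6) g=3 f=9, (6,4) g=2 f=7, (6,6) g=2 f=9, (7,4) g=1 f=7, (7,6) g=1 f=9]
step 3: expand (5,4) (f=7, h=4) → closed; open now [(3,6) g=5 f=9, (4,6) g=4 f=9, (5,6) g=3 f=9, (6,4) g=2 f=7, (6,6) g=2 f=9, (7,4) g=1 f=7, (7,6) g=1 f=9]

order=[(3,5) → (4,4) → (5,4)]; open=[(3,6) g=5 f=9, (4,6) g=4 f=9, (5,6) g=3 f=9, (6,4) g=2 f=7, (6,6) g=2 f=9, (7,4) g=1 f=7, (7,6) g=1 f=9]; closed=[(3,5), (4,4), (4,5), (5,4), (5,5), (6,5), (7,5)]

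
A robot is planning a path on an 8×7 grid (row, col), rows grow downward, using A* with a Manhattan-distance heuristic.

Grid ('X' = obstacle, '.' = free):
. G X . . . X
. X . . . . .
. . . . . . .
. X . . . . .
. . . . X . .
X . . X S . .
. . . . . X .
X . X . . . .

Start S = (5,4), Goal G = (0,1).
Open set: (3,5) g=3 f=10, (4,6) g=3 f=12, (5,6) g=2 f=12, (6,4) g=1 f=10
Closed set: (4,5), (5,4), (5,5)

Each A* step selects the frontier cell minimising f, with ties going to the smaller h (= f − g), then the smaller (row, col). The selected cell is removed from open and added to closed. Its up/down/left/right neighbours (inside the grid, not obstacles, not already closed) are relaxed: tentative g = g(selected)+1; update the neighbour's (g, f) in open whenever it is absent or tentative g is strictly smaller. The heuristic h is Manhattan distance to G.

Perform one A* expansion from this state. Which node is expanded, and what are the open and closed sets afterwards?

step 1: expand (3,5) (f=10, h=7) → closed; open now [(2,5) g=4 f=10, (3,4) g=4 f=10, (3,6) g=4 f=12, (4,6) g=3 f=12, (5,6) g=2 f=12, (6,4) g=1 f=10]

expanded=(3,5); open=[(2,5) g=4 f=10, (3,4) g=4 f=10, (3,6) g=4 f=12, (4,6) g=3 f=12, (5,6) g=2 f=12, (6,4) g=1 f=10]; closed=[(3,5), (4,5), (5,4), (5,5)]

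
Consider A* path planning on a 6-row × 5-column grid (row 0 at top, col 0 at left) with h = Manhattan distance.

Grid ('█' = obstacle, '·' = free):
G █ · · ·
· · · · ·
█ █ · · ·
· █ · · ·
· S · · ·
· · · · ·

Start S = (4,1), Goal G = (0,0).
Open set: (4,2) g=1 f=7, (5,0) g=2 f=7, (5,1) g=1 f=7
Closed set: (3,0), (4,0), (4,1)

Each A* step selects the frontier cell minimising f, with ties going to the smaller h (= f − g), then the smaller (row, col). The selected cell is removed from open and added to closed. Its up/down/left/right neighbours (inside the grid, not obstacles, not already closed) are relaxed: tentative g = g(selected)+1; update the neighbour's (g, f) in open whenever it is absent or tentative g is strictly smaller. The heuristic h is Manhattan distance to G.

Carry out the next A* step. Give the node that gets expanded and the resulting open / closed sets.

expanded=(5,0); open=[(4,2) g=1 f=7, (5,1) g=1 f=7]; closed=[(3,0), (4,0), (4,1), (5,0)]

step 1: expand (5,0) (f=7, h=5) → closed; open now [(4,2) g=1 f=7, (5,1) g=1 f=7]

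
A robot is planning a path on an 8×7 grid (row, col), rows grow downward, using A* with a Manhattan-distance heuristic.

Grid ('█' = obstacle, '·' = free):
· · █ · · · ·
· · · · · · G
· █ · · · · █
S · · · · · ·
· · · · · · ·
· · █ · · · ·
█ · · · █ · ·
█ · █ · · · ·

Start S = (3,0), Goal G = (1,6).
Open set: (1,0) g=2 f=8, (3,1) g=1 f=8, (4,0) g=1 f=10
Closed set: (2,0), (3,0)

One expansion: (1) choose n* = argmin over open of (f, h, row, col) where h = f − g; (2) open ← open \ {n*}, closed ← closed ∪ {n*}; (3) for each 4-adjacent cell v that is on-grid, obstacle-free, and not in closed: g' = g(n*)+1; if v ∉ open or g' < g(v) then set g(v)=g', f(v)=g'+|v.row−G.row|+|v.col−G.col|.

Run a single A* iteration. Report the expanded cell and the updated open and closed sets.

expanded=(1,0); open=[(0,0) g=3 f=10, (1,1) g=3 f=8, (3,1) g=1 f=8, (4,0) g=1 f=10]; closed=[(1,0), (2,0), (3,0)]

step 1: expand (1,0) (f=8, h=6) → closed; open now [(0,0) g=3 f=10, (1,1) g=3 f=8, (3,1) g=1 f=8, (4,0) g=1 f=10]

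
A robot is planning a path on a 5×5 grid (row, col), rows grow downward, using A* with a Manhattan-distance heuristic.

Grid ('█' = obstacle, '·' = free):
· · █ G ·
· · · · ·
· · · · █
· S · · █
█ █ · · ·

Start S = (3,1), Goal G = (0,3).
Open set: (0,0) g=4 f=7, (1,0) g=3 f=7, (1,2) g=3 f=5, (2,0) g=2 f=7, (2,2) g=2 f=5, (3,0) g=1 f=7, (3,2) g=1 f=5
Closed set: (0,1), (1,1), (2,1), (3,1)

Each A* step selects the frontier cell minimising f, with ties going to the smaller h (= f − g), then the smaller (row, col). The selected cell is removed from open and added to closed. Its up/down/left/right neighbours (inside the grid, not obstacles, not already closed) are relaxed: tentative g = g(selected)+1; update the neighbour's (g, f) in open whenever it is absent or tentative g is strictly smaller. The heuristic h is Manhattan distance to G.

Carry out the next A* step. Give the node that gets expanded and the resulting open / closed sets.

step 1: expand (1,2) (f=5, h=2) → closed; open now [(0,0) g=4 f=7, (1,0) g=3 f=7, (1,3) g=4 f=5, (2,0) g=2 f=7, (2,2) g=2 f=5, (3,0) g=1 f=7, (3,2) g=1 f=5]

expanded=(1,2); open=[(0,0) g=4 f=7, (1,0) g=3 f=7, (1,3) g=4 f=5, (2,0) g=2 f=7, (2,2) g=2 f=5, (3,0) g=1 f=7, (3,2) g=1 f=5]; closed=[(0,1), (1,1), (1,2), (2,1), (3,1)]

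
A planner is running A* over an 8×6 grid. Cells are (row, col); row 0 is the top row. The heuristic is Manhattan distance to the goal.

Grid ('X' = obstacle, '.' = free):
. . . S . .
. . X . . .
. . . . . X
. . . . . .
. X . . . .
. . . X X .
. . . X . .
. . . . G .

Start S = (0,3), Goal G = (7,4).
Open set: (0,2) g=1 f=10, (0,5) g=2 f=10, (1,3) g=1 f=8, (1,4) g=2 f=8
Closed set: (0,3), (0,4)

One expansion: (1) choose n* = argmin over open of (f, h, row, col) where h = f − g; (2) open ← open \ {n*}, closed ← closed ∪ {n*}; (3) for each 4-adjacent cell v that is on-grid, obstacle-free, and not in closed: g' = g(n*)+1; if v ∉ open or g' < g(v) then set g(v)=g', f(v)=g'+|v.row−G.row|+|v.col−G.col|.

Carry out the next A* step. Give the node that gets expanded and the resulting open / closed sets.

expanded=(1,4); open=[(0,2) g=1 f=10, (0,5) g=2 f=10, (1,3) g=1 f=8, (1,5) g=3 f=10, (2,4) g=3 f=8]; closed=[(0,3), (0,4), (1,4)]

step 1: expand (1,4) (f=8, h=6) → closed; open now [(0,2) g=1 f=10, (0,5) g=2 f=10, (1,3) g=1 f=8, (1,5) g=3 f=10, (2,4) g=3 f=8]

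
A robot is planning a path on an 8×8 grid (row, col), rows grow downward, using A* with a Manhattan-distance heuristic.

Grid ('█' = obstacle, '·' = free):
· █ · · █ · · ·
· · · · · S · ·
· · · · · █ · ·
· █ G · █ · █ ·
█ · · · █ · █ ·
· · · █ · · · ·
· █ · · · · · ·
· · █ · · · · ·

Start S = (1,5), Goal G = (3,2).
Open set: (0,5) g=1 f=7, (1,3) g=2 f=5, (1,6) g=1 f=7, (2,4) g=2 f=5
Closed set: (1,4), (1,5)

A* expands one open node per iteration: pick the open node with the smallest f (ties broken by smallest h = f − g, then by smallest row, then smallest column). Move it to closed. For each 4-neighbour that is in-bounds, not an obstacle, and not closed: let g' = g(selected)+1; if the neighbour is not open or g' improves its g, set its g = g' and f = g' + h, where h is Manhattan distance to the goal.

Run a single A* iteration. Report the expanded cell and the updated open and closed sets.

step 1: expand (1,3) (f=5, h=3) → closed; open now [(0,3) g=3 f=7, (0,5) g=1 f=7, (1,2) g=3 f=5, (1,6) g=1 f=7, (2,3) g=3 f=5, (2,4) g=2 f=5]

expanded=(1,3); open=[(0,3) g=3 f=7, (0,5) g=1 f=7, (1,2) g=3 f=5, (1,6) g=1 f=7, (2,3) g=3 f=5, (2,4) g=2 f=5]; closed=[(1,3), (1,4), (1,5)]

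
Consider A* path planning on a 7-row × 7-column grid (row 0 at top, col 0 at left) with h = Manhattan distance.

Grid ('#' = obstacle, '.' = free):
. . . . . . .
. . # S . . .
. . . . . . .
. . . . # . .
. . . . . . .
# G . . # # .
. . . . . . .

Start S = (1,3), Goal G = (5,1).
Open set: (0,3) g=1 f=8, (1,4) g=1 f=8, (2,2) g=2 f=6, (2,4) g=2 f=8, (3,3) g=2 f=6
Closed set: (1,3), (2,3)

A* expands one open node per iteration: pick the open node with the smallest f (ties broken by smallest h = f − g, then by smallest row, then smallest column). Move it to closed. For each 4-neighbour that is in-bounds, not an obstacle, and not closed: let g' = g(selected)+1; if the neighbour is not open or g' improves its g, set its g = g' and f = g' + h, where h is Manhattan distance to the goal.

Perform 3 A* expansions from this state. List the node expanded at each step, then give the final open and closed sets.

order=[(2,2) → (2,1) → (3,1)]; open=[(0,3) g=1 f=8, (1,1) g=4 f=8, (1,4) g=1 f=8, (2,0) g=4 f=8, (2,4) g=2 f=8, (3,0) g=5 f=8, (3,2) g=3 f=6, (3,3) g=2 f=6, (4,1) g=5 f=6]; closed=[(1,3), (2,1), (2,2), (2,3), (3,1)]

step 1: expand (2,2) (f=6, h=4) → closed; open now [(0,3) g=1 f=8, (1,4) g=1 f=8, (2,1) g=3 f=6, (2,4) g=2 f=8, (3,2) g=3 f=6, (3,3) g=2 f=6]
step 2: expand (2,1) (f=6, h=3) → closed; open now [(0,3) g=1 f=8, (1,1) g=4 f=8, (1,4) g=1 f=8, (2,0) g=4 f=8, (2,4) g=2 f=8, (3,1) g=4 f=6, (3,2) g=3 f=6, (3,3) g=2 f=6]
step 3: expand (3,1) (f=6, h=2) → closed; open now [(0,3) g=1 f=8, (1,1) g=4 f=8, (1,4) g=1 f=8, (2,0) g=4 f=8, (2,4) g=2 f=8, (3,0) g=5 f=8, (3,2) g=3 f=6, (3,3) g=2 f=6, (4,1) g=5 f=6]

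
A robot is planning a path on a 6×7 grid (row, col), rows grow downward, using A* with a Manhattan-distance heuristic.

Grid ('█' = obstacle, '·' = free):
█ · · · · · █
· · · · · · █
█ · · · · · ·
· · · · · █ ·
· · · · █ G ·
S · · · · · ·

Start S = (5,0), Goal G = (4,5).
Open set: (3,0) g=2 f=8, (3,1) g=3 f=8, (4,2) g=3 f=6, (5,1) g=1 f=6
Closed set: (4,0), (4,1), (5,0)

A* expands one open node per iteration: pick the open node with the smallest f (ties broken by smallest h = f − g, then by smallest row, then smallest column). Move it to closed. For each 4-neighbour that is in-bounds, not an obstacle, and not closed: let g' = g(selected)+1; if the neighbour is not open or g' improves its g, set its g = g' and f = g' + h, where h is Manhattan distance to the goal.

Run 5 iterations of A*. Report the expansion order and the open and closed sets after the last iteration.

step 1: expand (4,2) (f=6, h=3) → closed; open now [(3,0) g=2 f=8, (3,1) g=3 f=8, (3,2) g=4 f=8, (4,3) g=4 f=6, (5,1) g=1 f=6, (5,2) g=4 f=8]
step 2: expand (4,3) (f=6, h=2) → closed; open now [(3,0) g=2 f=8, (3,1) g=3 f=8, (3,2) g=4 f=8, (3,3) g=5 f=8, (5,1) g=1 f=6, (5,2) g=4 f=8, (5,3) g=5 f=8]
step 3: expand (5,1) (f=6, h=5) → closed; open now [(3,0) g=2 f=8, (3,1) g=3 f=8, (3,2) g=4 f=8, (3,3) g=5 f=8, (5,2) g=2 f=6, (5,3) g=5 f=8]
step 4: expand (5,2) (f=6, h=4) → closed; open now [(3,0) g=2 f=8, (3,1) g=3 f=8, (3,2) g=4 f=8, (3,3) g=5 f=8, (5,3) g=3 f=6]
step 5: expand (5,3) (f=6, h=3) → closed; open now [(3,0) g=2 f=8, (3,1) g=3 f=8, (3,2) g=4 f=8, (3,3) g=5 f=8, (5,4) g=4 f=6]

order=[(4,2) → (4,3) → (5,1) → (5,2) → (5,3)]; open=[(3,0) g=2 f=8, (3,1) g=3 f=8, (3,2) g=4 f=8, (3,3) g=5 f=8, (5,4) g=4 f=6]; closed=[(4,0), (4,1), (4,2), (4,3), (5,0), (5,1), (5,2), (5,3)]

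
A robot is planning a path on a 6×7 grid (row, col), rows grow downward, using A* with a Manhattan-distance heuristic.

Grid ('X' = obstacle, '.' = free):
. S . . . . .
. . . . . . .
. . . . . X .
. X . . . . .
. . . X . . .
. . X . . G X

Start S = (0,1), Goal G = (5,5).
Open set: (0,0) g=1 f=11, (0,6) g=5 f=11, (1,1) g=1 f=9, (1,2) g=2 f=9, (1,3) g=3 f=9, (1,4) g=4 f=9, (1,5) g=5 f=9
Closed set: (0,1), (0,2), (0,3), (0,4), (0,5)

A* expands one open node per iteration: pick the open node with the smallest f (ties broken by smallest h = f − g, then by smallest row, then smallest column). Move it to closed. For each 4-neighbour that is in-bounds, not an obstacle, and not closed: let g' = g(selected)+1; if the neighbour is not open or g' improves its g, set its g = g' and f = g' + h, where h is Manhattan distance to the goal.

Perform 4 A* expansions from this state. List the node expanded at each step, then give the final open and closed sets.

order=[(1,5) → (1,4) → (2,4) → (3,4)]; open=[(0,0) g=1 f=11, (0,6) g=5 f=11, (1,1) g=1 f=9, (1,2) g=2 f=9, (1,3) g=3 f=9, (1,6) g=6 f=11, (2,3) g=6 f=11, (3,3) g=7 f=11, (3,5) g=7 f=9, (4,4) g=7 f=9]; closed=[(0,1), (0,2), (0,3), (0,4), (0,5), (1,4), (1,5), (2,4), (3,4)]

step 1: expand (1,5) (f=9, h=4) → closed; open now [(0,0) g=1 f=11, (0,6) g=5 f=11, (1,1) g=1 f=9, (1,2) g=2 f=9, (1,3) g=3 f=9, (1,4) g=4 f=9, (1,6) g=6 f=11]
step 2: expand (1,4) (f=9, h=5) → closed; open now [(0,0) g=1 f=11, (0,6) g=5 f=11, (1,1) g=1 f=9, (1,2) g=2 f=9, (1,3) g=3 f=9, (1,6) g=6 f=11, (2,4) g=5 f=9]
step 3: expand (2,4) (f=9, h=4) → closed; open now [(0,0) g=1 f=11, (0,6) g=5 f=11, (1,1) g=1 f=9, (1,2) g=2 f=9, (1,3) g=3 f=9, (1,6) g=6 f=11, (2,3) g=6 f=11, (3,4) g=6 f=9]
step 4: expand (3,4) (f=9, h=3) → closed; open now [(0,0) g=1 f=11, (0,6) g=5 f=11, (1,1) g=1 f=9, (1,2) g=2 f=9, (1,3) g=3 f=9, (1,6) g=6 f=11, (2,3) g=6 f=11, (3,3) g=7 f=11, (3,5) g=7 f=9, (4,4) g=7 f=9]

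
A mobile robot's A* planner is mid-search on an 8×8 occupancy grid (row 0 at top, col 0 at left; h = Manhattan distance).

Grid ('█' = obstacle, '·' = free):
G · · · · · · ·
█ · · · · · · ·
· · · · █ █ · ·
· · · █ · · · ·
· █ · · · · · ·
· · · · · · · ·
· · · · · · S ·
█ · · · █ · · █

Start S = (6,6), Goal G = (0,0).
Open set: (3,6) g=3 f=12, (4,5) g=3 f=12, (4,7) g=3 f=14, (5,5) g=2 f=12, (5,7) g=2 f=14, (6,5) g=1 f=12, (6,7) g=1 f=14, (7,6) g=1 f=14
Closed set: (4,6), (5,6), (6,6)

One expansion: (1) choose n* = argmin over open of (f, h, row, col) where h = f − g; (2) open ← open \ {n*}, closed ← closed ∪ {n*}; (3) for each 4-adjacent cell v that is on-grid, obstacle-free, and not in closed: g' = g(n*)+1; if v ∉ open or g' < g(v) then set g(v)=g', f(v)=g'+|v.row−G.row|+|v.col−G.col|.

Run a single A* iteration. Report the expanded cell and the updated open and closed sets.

expanded=(3,6); open=[(2,6) g=4 f=12, (3,5) g=4 f=12, (3,7) g=4 f=14, (4,5) g=3 f=12, (4,7) g=3 f=14, (5,5) g=2 f=12, (5,7) g=2 f=14, (6,5) g=1 f=12, (6,7) g=1 f=14, (7,6) g=1 f=14]; closed=[(3,6), (4,6), (5,6), (6,6)]

step 1: expand (3,6) (f=12, h=9) → closed; open now [(2,6) g=4 f=12, (3,5) g=4 f=12, (3,7) g=4 f=14, (4,5) g=3 f=12, (4,7) g=3 f=14, (5,5) g=2 f=12, (5,7) g=2 f=14, (6,5) g=1 f=12, (6,7) g=1 f=14, (7,6) g=1 f=14]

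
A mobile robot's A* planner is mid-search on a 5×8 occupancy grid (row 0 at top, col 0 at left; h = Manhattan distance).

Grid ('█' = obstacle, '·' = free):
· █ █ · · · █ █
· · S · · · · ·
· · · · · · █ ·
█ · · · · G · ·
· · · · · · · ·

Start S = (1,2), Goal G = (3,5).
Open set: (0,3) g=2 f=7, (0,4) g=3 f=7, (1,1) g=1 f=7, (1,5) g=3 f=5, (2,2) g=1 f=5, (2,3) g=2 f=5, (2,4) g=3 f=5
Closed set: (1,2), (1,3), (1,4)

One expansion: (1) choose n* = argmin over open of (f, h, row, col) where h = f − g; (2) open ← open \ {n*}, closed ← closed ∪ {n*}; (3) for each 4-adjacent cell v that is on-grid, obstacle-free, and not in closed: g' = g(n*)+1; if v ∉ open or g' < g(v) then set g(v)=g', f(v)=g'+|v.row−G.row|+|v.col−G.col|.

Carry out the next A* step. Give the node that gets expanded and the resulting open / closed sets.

step 1: expand (1,5) (f=5, h=2) → closed; open now [(0,3) g=2 f=7, (0,4) g=3 f=7, (0,5) g=4 f=7, (1,1) g=1 f=7, (1,6) g=4 f=7, (2,2) g=1 f=5, (2,3) g=2 f=5, (2,4) g=3 f=5, (2,5) g=4 f=5]

expanded=(1,5); open=[(0,3) g=2 f=7, (0,4) g=3 f=7, (0,5) g=4 f=7, (1,1) g=1 f=7, (1,6) g=4 f=7, (2,2) g=1 f=5, (2,3) g=2 f=5, (2,4) g=3 f=5, (2,5) g=4 f=5]; closed=[(1,2), (1,3), (1,4), (1,5)]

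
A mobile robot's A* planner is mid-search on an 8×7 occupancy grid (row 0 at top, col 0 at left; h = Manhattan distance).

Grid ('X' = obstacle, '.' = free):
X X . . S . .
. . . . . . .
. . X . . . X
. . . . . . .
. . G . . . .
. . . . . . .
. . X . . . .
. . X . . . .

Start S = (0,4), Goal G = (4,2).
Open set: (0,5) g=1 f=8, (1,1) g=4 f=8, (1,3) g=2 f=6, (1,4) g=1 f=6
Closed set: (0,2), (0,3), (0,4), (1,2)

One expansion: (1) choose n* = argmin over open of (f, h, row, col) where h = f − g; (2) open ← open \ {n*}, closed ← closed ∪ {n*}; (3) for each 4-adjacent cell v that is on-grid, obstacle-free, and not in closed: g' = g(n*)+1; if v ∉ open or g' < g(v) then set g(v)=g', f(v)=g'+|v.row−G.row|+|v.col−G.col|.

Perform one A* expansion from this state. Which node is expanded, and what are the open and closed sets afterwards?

step 1: expand (1,3) (f=6, h=4) → closed; open now [(0,5) g=1 f=8, (1,1) g=4 f=8, (1,4) g=1 f=6, (2,3) g=3 f=6]

expanded=(1,3); open=[(0,5) g=1 f=8, (1,1) g=4 f=8, (1,4) g=1 f=6, (2,3) g=3 f=6]; closed=[(0,2), (0,3), (0,4), (1,2), (1,3)]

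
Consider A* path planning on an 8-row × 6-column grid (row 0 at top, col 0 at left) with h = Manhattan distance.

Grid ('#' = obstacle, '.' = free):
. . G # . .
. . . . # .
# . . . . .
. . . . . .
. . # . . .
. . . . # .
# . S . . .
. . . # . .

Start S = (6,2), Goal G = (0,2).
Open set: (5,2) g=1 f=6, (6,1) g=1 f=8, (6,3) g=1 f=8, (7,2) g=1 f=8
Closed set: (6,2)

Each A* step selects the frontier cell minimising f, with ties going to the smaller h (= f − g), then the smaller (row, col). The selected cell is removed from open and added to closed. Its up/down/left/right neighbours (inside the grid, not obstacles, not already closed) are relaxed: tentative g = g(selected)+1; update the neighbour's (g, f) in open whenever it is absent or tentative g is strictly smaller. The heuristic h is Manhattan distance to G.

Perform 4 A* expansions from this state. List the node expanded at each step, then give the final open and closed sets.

step 1: expand (5,2) (f=6, h=5) → closed; open now [(5,1) g=2 f=8, (5,3) g=2 f=8, (6,1) g=1 f=8, (6,3) g=1 f=8, (7,2) g=1 f=8]
step 2: expand (5,1) (f=8, h=6) → closed; open now [(4,1) g=3 f=8, (5,0) g=3 f=10, (5,3) g=2 f=8, (6,1) g=1 f=8, (6,3) g=1 f=8, (7,2) g=1 f=8]
step 3: expand (4,1) (f=8, h=5) → closed; open now [(3,1) g=4 f=8, (4,0) g=4 f=10, (5,0) g=3 f=10, (5,3) g=2 f=8, (6,1) g=1 f=8, (6,3) g=1 f=8, (7,2) g=1 f=8]
step 4: expand (3,1) (f=8, h=4) → closed; open now [(2,1) g=5 f=8, (3,0) g=5 f=10, (3,2) g=5 f=8, (4,0) g=4 f=10, (5,0) g=3 f=10, (5,3) g=2 f=8, (6,1) g=1 f=8, (6,3) g=1 f=8, (7,2) g=1 f=8]

order=[(5,2) → (5,1) → (4,1) → (3,1)]; open=[(2,1) g=5 f=8, (3,0) g=5 f=10, (3,2) g=5 f=8, (4,0) g=4 f=10, (5,0) g=3 f=10, (5,3) g=2 f=8, (6,1) g=1 f=8, (6,3) g=1 f=8, (7,2) g=1 f=8]; closed=[(3,1), (4,1), (5,1), (5,2), (6,2)]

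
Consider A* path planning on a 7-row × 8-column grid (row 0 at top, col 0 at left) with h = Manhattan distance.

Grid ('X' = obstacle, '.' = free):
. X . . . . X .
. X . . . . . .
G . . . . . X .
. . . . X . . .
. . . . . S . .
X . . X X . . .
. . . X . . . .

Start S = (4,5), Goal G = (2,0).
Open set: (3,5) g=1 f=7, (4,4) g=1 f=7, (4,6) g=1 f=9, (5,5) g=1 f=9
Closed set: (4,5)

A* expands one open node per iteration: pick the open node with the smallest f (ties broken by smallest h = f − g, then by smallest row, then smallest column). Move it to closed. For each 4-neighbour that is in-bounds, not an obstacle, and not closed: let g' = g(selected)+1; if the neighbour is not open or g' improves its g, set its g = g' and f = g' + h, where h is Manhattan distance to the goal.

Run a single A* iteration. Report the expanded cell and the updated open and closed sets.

expanded=(3,5); open=[(2,5) g=2 f=7, (3,6) g=2 f=9, (4,4) g=1 f=7, (4,6) g=1 f=9, (5,5) g=1 f=9]; closed=[(3,5), (4,5)]

step 1: expand (3,5) (f=7, h=6) → closed; open now [(2,5) g=2 f=7, (3,6) g=2 f=9, (4,4) g=1 f=7, (4,6) g=1 f=9, (5,5) g=1 f=9]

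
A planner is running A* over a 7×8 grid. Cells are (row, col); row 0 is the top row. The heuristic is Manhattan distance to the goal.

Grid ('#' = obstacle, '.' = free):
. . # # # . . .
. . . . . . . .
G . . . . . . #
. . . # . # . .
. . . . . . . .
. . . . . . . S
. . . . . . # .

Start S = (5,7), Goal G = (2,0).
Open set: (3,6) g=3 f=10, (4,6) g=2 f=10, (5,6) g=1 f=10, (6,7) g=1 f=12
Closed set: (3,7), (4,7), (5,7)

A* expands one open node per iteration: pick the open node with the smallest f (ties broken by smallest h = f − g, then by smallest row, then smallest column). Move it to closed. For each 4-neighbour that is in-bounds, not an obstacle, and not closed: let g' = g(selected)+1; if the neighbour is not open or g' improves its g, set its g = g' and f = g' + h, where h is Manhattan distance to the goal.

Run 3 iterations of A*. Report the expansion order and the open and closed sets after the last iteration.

order=[(3,6) → (2,6) → (2,5)]; open=[(1,5) g=6 f=12, (1,6) g=5 f=12, (2,4) g=6 f=10, (4,6) g=2 f=10, (5,6) g=1 f=10, (6,7) g=1 f=12]; closed=[(2,5), (2,6), (3,6), (3,7), (4,7), (5,7)]

step 1: expand (3,6) (f=10, h=7) → closed; open now [(2,6) g=4 f=10, (4,6) g=2 f=10, (5,6) g=1 f=10, (6,7) g=1 f=12]
step 2: expand (2,6) (f=10, h=6) → closed; open now [(1,6) g=5 f=12, (2,5) g=5 f=10, (4,6) g=2 f=10, (5,6) g=1 f=10, (6,7) g=1 f=12]
step 3: expand (2,5) (f=10, h=5) → closed; open now [(1,5) g=6 f=12, (1,6) g=5 f=12, (2,4) g=6 f=10, (4,6) g=2 f=10, (5,6) g=1 f=10, (6,7) g=1 f=12]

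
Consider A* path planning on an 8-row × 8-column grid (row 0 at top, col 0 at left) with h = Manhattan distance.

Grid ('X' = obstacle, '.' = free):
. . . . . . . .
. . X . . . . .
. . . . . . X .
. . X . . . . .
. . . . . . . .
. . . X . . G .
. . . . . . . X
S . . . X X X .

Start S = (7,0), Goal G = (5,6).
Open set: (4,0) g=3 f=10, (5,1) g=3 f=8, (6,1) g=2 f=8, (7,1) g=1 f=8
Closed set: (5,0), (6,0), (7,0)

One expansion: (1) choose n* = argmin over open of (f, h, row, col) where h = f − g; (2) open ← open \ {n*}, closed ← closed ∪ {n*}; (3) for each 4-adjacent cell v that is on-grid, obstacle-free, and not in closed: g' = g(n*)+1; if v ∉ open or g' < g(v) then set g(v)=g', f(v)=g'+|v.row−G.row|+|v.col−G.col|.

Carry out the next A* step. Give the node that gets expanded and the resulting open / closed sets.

expanded=(5,1); open=[(4,0) g=3 f=10, (4,1) g=4 f=10, (5,2) g=4 f=8, (6,1) g=2 f=8, (7,1) g=1 f=8]; closed=[(5,0), (5,1), (6,0), (7,0)]

step 1: expand (5,1) (f=8, h=5) → closed; open now [(4,0) g=3 f=10, (4,1) g=4 f=10, (5,2) g=4 f=8, (6,1) g=2 f=8, (7,1) g=1 f=8]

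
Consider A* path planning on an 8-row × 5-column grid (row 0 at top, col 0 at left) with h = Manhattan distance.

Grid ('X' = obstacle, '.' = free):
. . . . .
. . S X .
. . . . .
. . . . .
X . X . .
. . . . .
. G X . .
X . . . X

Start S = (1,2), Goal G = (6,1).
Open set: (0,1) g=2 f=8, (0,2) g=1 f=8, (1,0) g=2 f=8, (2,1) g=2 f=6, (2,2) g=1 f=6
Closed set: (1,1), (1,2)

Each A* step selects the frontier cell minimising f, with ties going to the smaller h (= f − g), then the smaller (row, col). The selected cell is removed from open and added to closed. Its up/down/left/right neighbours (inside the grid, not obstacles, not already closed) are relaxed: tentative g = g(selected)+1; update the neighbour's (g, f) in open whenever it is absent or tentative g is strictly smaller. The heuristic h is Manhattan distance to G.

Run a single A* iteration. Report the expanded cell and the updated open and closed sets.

expanded=(2,1); open=[(0,1) g=2 f=8, (0,2) g=1 f=8, (1,0) g=2 f=8, (2,0) g=3 f=8, (2,2) g=1 f=6, (3,1) g=3 f=6]; closed=[(1,1), (1,2), (2,1)]

step 1: expand (2,1) (f=6, h=4) → closed; open now [(0,1) g=2 f=8, (0,2) g=1 f=8, (1,0) g=2 f=8, (2,0) g=3 f=8, (2,2) g=1 f=6, (3,1) g=3 f=6]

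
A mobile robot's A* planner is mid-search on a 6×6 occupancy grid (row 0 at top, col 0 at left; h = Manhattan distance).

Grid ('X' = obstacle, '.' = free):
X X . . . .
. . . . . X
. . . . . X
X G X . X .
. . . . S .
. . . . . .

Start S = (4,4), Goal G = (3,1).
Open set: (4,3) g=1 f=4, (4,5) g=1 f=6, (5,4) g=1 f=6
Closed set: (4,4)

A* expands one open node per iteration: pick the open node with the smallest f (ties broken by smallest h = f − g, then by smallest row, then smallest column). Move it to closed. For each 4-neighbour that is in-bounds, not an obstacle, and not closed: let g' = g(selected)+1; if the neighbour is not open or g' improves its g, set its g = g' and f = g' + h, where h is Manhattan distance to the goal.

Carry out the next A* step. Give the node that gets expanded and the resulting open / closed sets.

expanded=(4,3); open=[(3,3) g=2 f=4, (4,2) g=2 f=4, (4,5) g=1 f=6, (5,3) g=2 f=6, (5,4) g=1 f=6]; closed=[(4,3), (4,4)]

step 1: expand (4,3) (f=4, h=3) → closed; open now [(3,3) g=2 f=4, (4,2) g=2 f=4, (4,5) g=1 f=6, (5,3) g=2 f=6, (5,4) g=1 f=6]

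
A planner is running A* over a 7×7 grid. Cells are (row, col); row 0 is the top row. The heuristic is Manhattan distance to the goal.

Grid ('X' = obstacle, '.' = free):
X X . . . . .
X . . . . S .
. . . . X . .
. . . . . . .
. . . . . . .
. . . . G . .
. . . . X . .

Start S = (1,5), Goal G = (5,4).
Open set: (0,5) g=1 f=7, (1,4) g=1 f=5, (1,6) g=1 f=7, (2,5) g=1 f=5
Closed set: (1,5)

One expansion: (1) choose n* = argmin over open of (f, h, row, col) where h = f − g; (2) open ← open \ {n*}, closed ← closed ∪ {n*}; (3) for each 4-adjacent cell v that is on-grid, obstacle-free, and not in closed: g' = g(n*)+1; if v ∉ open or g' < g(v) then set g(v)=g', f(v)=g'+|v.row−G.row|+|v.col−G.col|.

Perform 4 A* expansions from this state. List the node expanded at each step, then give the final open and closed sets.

order=[(1,4) → (2,5) → (3,5) → (3,4)]; open=[(0,4) g=2 f=7, (0,5) g=1 f=7, (1,3) g=2 f=7, (1,6) g=1 f=7, (2,6) g=2 f=7, (3,3) g=4 f=7, (3,6) g=3 f=7, (4,4) g=4 f=5, (4,5) g=3 f=5]; closed=[(1,4), (1,5), (2,5), (3,4), (3,5)]

step 1: expand (1,4) (f=5, h=4) → closed; open now [(0,4) g=2 f=7, (0,5) g=1 f=7, (1,3) g=2 f=7, (1,6) g=1 f=7, (2,5) g=1 f=5]
step 2: expand (2,5) (f=5, h=4) → closed; open now [(0,4) g=2 f=7, (0,5) g=1 f=7, (1,3) g=2 f=7, (1,6) g=1 f=7, (2,6) g=2 f=7, (3,5) g=2 f=5]
step 3: expand (3,5) (f=5, h=3) → closed; open now [(0,4) g=2 f=7, (0,5) g=1 f=7, (1,3) g=2 f=7, (1,6) g=1 f=7, (2,6) g=2 f=7, (3,4) g=3 f=5, (3,6) g=3 f=7, (4,5) g=3 f=5]
step 4: expand (3,4) (f=5, h=2) → closed; open now [(0,4) g=2 f=7, (0,5) g=1 f=7, (1,3) g=2 f=7, (1,6) g=1 f=7, (2,6) g=2 f=7, (3,3) g=4 f=7, (3,6) g=3 f=7, (4,4) g=4 f=5, (4,5) g=3 f=5]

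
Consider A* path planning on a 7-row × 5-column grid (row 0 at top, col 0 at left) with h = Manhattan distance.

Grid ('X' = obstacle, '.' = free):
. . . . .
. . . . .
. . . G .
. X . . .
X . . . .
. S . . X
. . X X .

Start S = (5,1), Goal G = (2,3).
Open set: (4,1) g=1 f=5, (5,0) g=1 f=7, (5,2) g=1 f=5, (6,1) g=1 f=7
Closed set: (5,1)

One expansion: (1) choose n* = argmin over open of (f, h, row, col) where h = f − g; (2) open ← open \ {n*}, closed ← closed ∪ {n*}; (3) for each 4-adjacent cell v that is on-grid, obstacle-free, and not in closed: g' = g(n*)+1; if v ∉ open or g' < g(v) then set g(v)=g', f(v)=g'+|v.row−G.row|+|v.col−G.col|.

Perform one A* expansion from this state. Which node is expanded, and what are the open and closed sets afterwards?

step 1: expand (4,1) (f=5, h=4) → closed; open now [(4,2) g=2 f=5, (5,0) g=1 f=7, (5,2) g=1 f=5, (6,1) g=1 f=7]

expanded=(4,1); open=[(4,2) g=2 f=5, (5,0) g=1 f=7, (5,2) g=1 f=5, (6,1) g=1 f=7]; closed=[(4,1), (5,1)]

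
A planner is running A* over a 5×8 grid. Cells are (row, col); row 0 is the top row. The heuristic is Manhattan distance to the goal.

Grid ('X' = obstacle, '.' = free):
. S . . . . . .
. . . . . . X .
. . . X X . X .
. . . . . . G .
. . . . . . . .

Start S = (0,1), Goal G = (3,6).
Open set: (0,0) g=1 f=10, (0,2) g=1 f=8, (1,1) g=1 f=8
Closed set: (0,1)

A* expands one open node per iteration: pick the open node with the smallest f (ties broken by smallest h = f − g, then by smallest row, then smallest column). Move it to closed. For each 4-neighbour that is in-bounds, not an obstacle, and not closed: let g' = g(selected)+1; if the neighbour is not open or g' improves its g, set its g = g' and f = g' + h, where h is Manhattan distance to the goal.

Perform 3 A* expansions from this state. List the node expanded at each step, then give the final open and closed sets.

order=[(0,2) → (0,3) → (0,4)]; open=[(0,0) g=1 f=10, (0,5) g=4 f=8, (1,1) g=1 f=8, (1,2) g=2 f=8, (1,3) g=3 f=8, (1,4) g=4 f=8]; closed=[(0,1), (0,2), (0,3), (0,4)]

step 1: expand (0,2) (f=8, h=7) → closed; open now [(0,0) g=1 f=10, (0,3) g=2 f=8, (1,1) g=1 f=8, (1,2) g=2 f=8]
step 2: expand (0,3) (f=8, h=6) → closed; open now [(0,0) g=1 f=10, (0,4) g=3 f=8, (1,1) g=1 f=8, (1,2) g=2 f=8, (1,3) g=3 f=8]
step 3: expand (0,4) (f=8, h=5) → closed; open now [(0,0) g=1 f=10, (0,5) g=4 f=8, (1,1) g=1 f=8, (1,2) g=2 f=8, (1,3) g=3 f=8, (1,4) g=4 f=8]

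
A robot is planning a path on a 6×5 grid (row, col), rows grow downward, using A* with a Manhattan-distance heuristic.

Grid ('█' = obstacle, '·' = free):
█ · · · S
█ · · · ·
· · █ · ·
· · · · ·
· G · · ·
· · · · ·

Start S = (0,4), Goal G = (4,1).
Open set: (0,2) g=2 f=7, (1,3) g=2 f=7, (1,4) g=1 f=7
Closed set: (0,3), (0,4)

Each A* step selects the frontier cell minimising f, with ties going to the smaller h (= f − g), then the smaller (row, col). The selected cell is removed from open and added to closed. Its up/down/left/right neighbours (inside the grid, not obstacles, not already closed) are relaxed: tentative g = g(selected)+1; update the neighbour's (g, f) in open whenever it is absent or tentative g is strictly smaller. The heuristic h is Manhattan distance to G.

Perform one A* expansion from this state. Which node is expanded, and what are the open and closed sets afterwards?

expanded=(0,2); open=[(0,1) g=3 f=7, (1,2) g=3 f=7, (1,3) g=2 f=7, (1,4) g=1 f=7]; closed=[(0,2), (0,3), (0,4)]

step 1: expand (0,2) (f=7, h=5) → closed; open now [(0,1) g=3 f=7, (1,2) g=3 f=7, (1,3) g=2 f=7, (1,4) g=1 f=7]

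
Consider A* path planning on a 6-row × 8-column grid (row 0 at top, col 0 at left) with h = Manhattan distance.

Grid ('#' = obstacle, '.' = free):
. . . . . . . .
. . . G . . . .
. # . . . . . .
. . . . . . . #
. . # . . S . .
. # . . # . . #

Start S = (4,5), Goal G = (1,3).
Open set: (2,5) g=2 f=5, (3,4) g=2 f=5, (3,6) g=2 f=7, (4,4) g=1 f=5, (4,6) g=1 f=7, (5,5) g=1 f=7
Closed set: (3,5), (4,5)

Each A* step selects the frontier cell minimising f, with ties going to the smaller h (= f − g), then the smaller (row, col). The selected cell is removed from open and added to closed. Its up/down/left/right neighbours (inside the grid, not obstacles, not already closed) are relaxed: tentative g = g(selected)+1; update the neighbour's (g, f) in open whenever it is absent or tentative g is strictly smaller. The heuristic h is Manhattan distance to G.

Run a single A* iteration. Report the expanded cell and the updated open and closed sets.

step 1: expand (2,5) (f=5, h=3) → closed; open now [(1,5) g=3 f=5, (2,4) g=3 f=5, (2,6) g=3 f=7, (3,4) g=2 f=5, (3,6) g=2 f=7, (4,4) g=1 f=5, (4,6) g=1 f=7, (5,5) g=1 f=7]

expanded=(2,5); open=[(1,5) g=3 f=5, (2,4) g=3 f=5, (2,6) g=3 f=7, (3,4) g=2 f=5, (3,6) g=2 f=7, (4,4) g=1 f=5, (4,6) g=1 f=7, (5,5) g=1 f=7]; closed=[(2,5), (3,5), (4,5)]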